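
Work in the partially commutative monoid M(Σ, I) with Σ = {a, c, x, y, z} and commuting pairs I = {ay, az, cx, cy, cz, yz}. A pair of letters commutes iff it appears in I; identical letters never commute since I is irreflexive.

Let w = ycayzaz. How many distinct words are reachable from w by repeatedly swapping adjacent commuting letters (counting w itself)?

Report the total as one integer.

drop 0:y onto floor
drop 1:c onto floor
drop 2:a onto {1:c}
drop 3:y onto {0:y}
drop 4:z onto floor
drop 5:a onto {2:a}
drop 6:z onto {4:z}
ground layer = {0:y, 1:c, 4:z}
drop-orders for the pieces not yet dropped (sum over which currently-grounded one goes next):
  1 to go: {3} 1  {5} 1  {6} 1
  2 to go: {0,3} 1  {2,5} 1  {3,5} 2  {3,6} 2  {4,6} 1  {5,6} 2
  3 to go: {0,3,5} 3  {0,3,6} 3  {1,2,5} 1  {2,3,5} 3  {2,5,6} 3  {3,4,6} 3  {3,5,6} 6  {4,5,6} 3
  4 to go: {0,2,3,5} 6  {0,3,4,6} 6  {0,3,5,6} 12  {1,2,3,5} 4  {1,2,5,6} 4  {2,3,5,6} 12  {2,4,5,6} 6  {3,4,5,6} 12
  5 to go: {0,1,2,3,5} 10  {0,2,3,5,6} 30  {0,3,4,5,6} 30  {1,2,3,5,6} 20  {1,2,4,5,6} 10  {2,3,4,5,6} 30
  if 0:y drops first: 60 orders
  if 1:c drops first: 90 orders
  if 4:z drops first: 60 orders
heap linearizations: 210

210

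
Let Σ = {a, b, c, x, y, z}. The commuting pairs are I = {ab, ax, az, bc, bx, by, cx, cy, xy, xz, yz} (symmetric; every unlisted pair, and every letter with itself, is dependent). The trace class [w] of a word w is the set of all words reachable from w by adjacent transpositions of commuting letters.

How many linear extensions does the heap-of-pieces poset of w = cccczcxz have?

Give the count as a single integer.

piece 0:c — minimal
piece 1:c rests on {0:c}
piece 2:c rests on {1:c}
piece 3:c rests on {2:c}
piece 4:z rests on {3:c}
piece 5:c rests on {4:z}
piece 6:x — minimal
piece 7:z rests on {5:c}
minimal pieces: {0:c, 6:x}
ways to finish when only these pieces remain (= sum over removing one remaining piece with nothing left below it):
  1 left: {6}→1  {7}→1
  2 left: {5,7}→1  {6,7}→2
  3 left: {4,5,7}→1  {5,6,7}→3
  4 left: {3,4,5,7}→1  {4,5,6,7}→4
  5 left: {2,3,4,5,7}→1  {3,4,5,6,7}→5
  6 left: {1,2,3,4,5,7}→1  {2,3,4,5,6,7}→6
  placing 0:c first → 7 extensions
  placing 6:x first → 1 extensions
total linear extensions = 8

8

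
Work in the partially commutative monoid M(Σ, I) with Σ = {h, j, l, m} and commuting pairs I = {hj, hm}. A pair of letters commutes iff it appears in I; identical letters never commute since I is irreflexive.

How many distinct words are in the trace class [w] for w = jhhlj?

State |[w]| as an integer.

3

drop 0:j onto floor
drop 1:h onto floor
drop 2:h onto {1:h}
drop 3:l onto {0:j, 2:h}
drop 4:j onto {3:l}
ground layer = {0:j, 1:h}
drop-orders for the pieces not yet dropped (sum over which currently-grounded one goes next):
  1 to go: {4} 1
  2 to go: {3,4} 1
  3 to go: {0,3,4} 1  {2,3,4} 1
  if 0:j drops first: 1 orders
  if 1:h drops first: 2 orders
heap linearizations: 3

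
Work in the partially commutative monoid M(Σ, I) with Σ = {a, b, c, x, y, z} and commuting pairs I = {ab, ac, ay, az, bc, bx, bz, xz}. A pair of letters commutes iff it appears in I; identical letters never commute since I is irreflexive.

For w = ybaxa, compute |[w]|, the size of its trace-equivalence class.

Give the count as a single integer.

piece 0:y — minimal
piece 1:b rests on {0:y}
piece 2:a — minimal
piece 3:x rests on {0:y, 2:a}
piece 4:a rests on {3:x}
minimal pieces: {0:y, 2:a}
ways to finish when only these pieces remain (= sum over removing one remaining piece with nothing left below it):
  1 left: {1}→1  {4}→1
  2 left: {1,4}→2  {3,4}→1
  3 left: {1,3,4}→3  {2,3,4}→1
  placing 0:y first → 4 extensions
  placing 2:a first → 3 extensions
total linear extensions = 7

7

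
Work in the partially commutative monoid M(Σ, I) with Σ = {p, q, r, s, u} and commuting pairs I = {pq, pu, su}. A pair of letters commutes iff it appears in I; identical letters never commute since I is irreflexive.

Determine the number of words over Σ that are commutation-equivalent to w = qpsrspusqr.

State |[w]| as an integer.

8

0(q) covers ∅
1(p) covers ∅
2(s) covers 0:q, 1:p
3(r) covers 2:s
4(s) covers 3:r
5(p) covers 4:s
6(u) covers 3:r
7(s) covers 5:p
8(q) covers 6:u, 7:s
9(r) covers 8:q
floor of heap: 0:q, 1:p
completions by unplaced set U, small U first (add the entries for U minus each lowest piece of U):
  |U|=1: {9}:1
  |U|=2: {8,9}:1
  |U|=3: {6,8,9}:1  {7,8,9}:1
  |U|=4: {5,7,8,9}:1  {6,7,8,9}:2
  |U|=5: {4,5,7,8,9}:1  {5,6,7,8,9}:3
  |U|=6: {4,5,6,7,8,9}:4
  |U|=7: {3,4,5,6,7,8,9}:4
  |U|=8: {2,3,4,5,6,7,8,9}:4
  start at 0(q): 4
  start at 1(p): 4
sum over floor = 8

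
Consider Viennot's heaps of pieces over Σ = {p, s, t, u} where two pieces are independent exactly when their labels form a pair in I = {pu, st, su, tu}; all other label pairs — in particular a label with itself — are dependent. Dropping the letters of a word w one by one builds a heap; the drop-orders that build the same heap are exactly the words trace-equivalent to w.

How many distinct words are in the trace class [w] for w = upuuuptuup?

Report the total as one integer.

210

0(u) covers ∅
1(p) covers ∅
2(u) covers 0:u
3(u) covers 2:u
4(u) covers 3:u
5(p) covers 1:p
6(t) covers 5:p
7(u) covers 4:u
8(u) covers 7:u
9(p) covers 6:t
floor of heap: 0:u, 1:p
completions by unplaced set U, small U first (add the entries for U minus each lowest piece of U):
  |U|=1: {8}:1  {9}:1
  |U|=2: {6,9}:1  {7,8}:1  {8,9}:2
  |U|=3: {4,7,8}:1  {5,6,9}:1  {6,8,9}:3  {7,8,9}:3
  |U|=4: {1,5,6,9}:1  {3,4,7,8}:1  {4,7,8,9}:4  {5,6,8,9}:4  {6,7,8,9}:6
  |U|=5: {1,5,6,8,9}:5  {2,3,4,7,8}:1  {3,4,7,8,9}:5  {4,6,7,8,9}:10  {5,6,7,8,9}:10
  |U|=6: {0,2,3,4,7,8}:1  {1,5,6,7,8,9}:15  {2,3,4,7,8,9}:6  {3,4,6,7,8,9}:15  {4,5,6,7,8,9}:20
  |U|=7: {0,2,3,4,7,8,9}:7  {1,4,5,6,7,8,9}:35  {2,3,4,6,7,8,9}:21  {3,4,5,6,7,8,9}:35
  |U|=8: {0,2,3,4,6,7,8,9}:28  {1,3,4,5,6,7,8,9}:70  {2,3,4,5,6,7,8,9}:56
  start at 0(u): 126
  start at 1(p): 84
sum over floor = 210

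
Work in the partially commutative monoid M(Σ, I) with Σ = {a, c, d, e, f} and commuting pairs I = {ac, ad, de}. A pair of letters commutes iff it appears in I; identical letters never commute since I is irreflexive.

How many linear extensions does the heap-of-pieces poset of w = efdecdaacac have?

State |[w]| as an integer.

0(e) covers ∅
1(f) covers 0:e
2(d) covers 1:f
3(e) covers 1:f
4(c) covers 2:d, 3:e
5(d) covers 4:c
6(a) covers 3:e
7(a) covers 6:a
8(c) covers 5:d
9(a) covers 7:a
10(c) covers 8:c
floor of heap: 0:e
completions by unplaced set U, small U first (add the entries for U minus each lowest piece of U):
  |U|=1: {9}:1  {10}:1
  |U|=2: {7,9}:1  {8,10}:1  {9,10}:2
  |U|=3: {5,8,10}:1  {6,7,9}:1  {7,9,10}:3  {8,9,10}:3
  |U|=4: {4,5,8,10}:1  {5,8,9,10}:4  {6,7,9,10}:4  {7,8,9,10}:6
  |U|=5: {2,4,5,8,10}:1  {4,5,8,9,10}:5  {5,7,8,9,10}:10  {6,7,8,9,10}:10
  |U|=6: {2,4,5,8,9,10}:6  {4,5,7,8,9,10}:15  {5,6,7,8,9,10}:20
  |U|=7: {2,4,5,7,8,9,10}:21  {4,5,6,7,8,9,10}:35
  |U|=8: {2,4,5,6,7,8,9,10}:56  {3,4,5,6,7,8,9,10}:35
  |U|=9: {2,3,4,5,6,7,8,9,10}:91
  start at 0(e): 91

91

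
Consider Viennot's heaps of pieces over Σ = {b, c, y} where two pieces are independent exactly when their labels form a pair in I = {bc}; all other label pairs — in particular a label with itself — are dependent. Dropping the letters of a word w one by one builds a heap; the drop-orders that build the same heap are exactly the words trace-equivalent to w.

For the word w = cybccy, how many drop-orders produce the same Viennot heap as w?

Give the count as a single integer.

3

drop 0:c onto floor
drop 1:y onto {0:c}
drop 2:b onto {1:y}
drop 3:c onto {1:y}
drop 4:c onto {3:c}
drop 5:y onto {2:b, 4:c}
ground layer = {0:c}
drop-orders for the pieces not yet dropped (sum over which currently-grounded one goes next):
  1 to go: {5} 1
  2 to go: {2,5} 1  {4,5} 1
  3 to go: {2,4,5} 2  {3,4,5} 1
  4 to go: {2,3,4,5} 3
  if 0:c drops first: 3 orders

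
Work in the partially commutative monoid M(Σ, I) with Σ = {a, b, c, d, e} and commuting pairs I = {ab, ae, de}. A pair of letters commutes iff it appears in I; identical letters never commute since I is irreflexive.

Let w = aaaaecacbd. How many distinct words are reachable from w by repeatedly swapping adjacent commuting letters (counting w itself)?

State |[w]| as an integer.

5

0(a) covers ∅
1(a) covers 0:a
2(a) covers 1:a
3(a) covers 2:a
4(e) covers ∅
5(c) covers 3:a, 4:e
6(a) covers 5:c
7(c) covers 6:a
8(b) covers 7:c
9(d) covers 8:b
floor of heap: 0:a, 4:e
completions by unplaced set U, small U first (add the entries for U minus each lowest piece of U):
  |U|=1: {9}:1
  |U|=2: {8,9}:1
  |U|=3: {7,8,9}:1
  |U|=4: {6,7,8,9}:1
  |U|=5: {5,6,7,8,9}:1
  |U|=6: {3,5,6,7,8,9}:1  {4,5,6,7,8,9}:1
  |U|=7: {2,3,5,6,7,8,9}:1  {3,4,5,6,7,8,9}:2
  |U|=8: {1,2,3,5,6,7,8,9}:1  {2,3,4,5,6,7,8,9}:3
  start at 0(a): 4
  start at 4(e): 1
sum over floor = 5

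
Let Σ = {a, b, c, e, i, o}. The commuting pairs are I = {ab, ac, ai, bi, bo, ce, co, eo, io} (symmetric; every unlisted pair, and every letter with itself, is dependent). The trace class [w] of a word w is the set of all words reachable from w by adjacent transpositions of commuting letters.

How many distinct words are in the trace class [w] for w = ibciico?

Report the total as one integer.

14

piece 0:i — minimal
piece 1:b — minimal
piece 2:c rests on {0:i, 1:b}
piece 3:i rests on {2:c}
piece 4:i rests on {3:i}
piece 5:c rests on {4:i}
piece 6:o — minimal
minimal pieces: {0:i, 1:b, 6:o}
ways to finish when only these pieces remain (= sum over removing one remaining piece with nothing left below it):
  1 left: {5}→1  {6}→1
  2 left: {4,5}→1  {5,6}→2
  3 left: {3,4,5}→1  {4,5,6}→3
  4 left: {2,3,4,5}→1  {3,4,5,6}→4
  5 left: {0,2,3,4,5}→1  {1,2,3,4,5}→1  {2,3,4,5,6}→5
  placing 0:i first → 6 extensions
  placing 1:b first → 6 extensions
  placing 6:o first → 2 extensions
total linear extensions = 14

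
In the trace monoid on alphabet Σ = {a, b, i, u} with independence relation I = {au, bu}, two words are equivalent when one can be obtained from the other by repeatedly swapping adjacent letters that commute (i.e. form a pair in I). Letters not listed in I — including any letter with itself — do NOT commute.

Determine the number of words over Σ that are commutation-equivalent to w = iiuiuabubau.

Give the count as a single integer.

35

0(i) covers ∅
1(i) covers 0:i
2(u) covers 1:i
3(i) covers 2:u
4(u) covers 3:i
5(a) covers 3:i
6(b) covers 5:a
7(u) covers 4:u
8(b) covers 6:b
9(a) covers 8:b
10(u) covers 7:u
floor of heap: 0:i
completions by unplaced set U, small U first (add the entries for U minus each lowest piece of U):
  |U|=1: {9}:1  {10}:1
  |U|=2: {7,10}:1  {8,9}:1  {9,10}:2
  |U|=3: {4,7,10}:1  {6,8,9}:1  {7,9,10}:3  {8,9,10}:3
  |U|=4: {4,7,9,10}:4  {5,6,8,9}:1  {6,8,9,10}:4  {7,8,9,10}:6
  |U|=5: {4,7,8,9,10}:10  {5,6,8,9,10}:5  {6,7,8,9,10}:10
  |U|=6: {4,6,7,8,9,10}:20  {5,6,7,8,9,10}:15
  |U|=7: {4,5,6,7,8,9,10}:35
  |U|=8: {3,4,5,6,7,8,9,10}:35
  |U|=9: {2,3,4,5,6,7,8,9,10}:35
  start at 0(i): 35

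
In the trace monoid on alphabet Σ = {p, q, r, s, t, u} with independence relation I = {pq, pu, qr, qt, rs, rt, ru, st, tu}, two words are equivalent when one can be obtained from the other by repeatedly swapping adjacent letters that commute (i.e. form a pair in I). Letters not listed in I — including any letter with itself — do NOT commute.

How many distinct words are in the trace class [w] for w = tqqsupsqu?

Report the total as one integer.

9

drop 0:t onto floor
drop 1:q onto floor
drop 2:q onto {1:q}
drop 3:s onto {2:q}
drop 4:u onto {3:s}
drop 5:p onto {0:t, 3:s}
drop 6:s onto {4:u, 5:p}
drop 7:q onto {6:s}
drop 8:u onto {7:q}
ground layer = {0:t, 1:q}
drop-orders for the pieces not yet dropped (sum over which currently-grounded one goes next):
  1 to go: {8} 1
  2 to go: {7,8} 1
  3 to go: {6,7,8} 1
  4 to go: {4,6,7,8} 1  {5,6,7,8} 1
  5 to go: {0,5,6,7,8} 1  {4,5,6,7,8} 2
  6 to go: {0,4,5,6,7,8} 3  {3,4,5,6,7,8} 2
  7 to go: {0,3,4,5,6,7,8} 5  {2,3,4,5,6,7,8} 2
  if 0:t drops first: 2 orders
  if 1:q drops first: 7 orders
heap linearizations: 9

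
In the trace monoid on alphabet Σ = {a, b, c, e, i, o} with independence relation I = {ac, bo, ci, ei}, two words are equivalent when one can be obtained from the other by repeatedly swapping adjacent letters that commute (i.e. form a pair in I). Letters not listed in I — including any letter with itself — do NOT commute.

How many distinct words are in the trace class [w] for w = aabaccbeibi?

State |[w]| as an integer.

#0=a has no predecessor
#1=a depends on [0:a]
#2=b depends on [1:a]
#3=a depends on [2:b]
#4=c depends on [2:b]
#5=c depends on [4:c]
#6=b depends on [3:a, 5:c]
#7=e depends on [6:b]
#8=i depends on [6:b]
#9=b depends on [7:e, 8:i]
#10=i depends on [9:b]
sources: [0:a]
N(rest) = Σ N(rest − s) over sources s of rest; N(one piece) = 1:
  size 1 → [10]=1
  size 2 → [9,10]=1
  size 3 → [7,9,10]=1  [8,9,10]=1
  size 4 → [7,8,9,10]=2
  size 5 → [6,7,8,9,10]=2
  size 6 → [3,6,7,8,9,10]=2  [5,6,7,8,9,10]=2
  size 7 → [3,5,6,7,8,9,10]=4  [4,5,6,7,8,9,10]=2
  size 8 → [3,4,5,6,7,8,9,10]=6
  size 9 → [2,3,4,5,6,7,8,9,10]=6
  first=0(a) contributes 6

6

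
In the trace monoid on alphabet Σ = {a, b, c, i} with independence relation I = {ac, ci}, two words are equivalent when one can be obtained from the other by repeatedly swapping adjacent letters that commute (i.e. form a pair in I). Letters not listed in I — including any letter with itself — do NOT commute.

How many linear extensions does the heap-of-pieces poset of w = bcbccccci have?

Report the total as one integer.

6

drop 0:b onto floor
drop 1:c onto {0:b}
drop 2:b onto {1:c}
drop 3:c onto {2:b}
drop 4:c onto {3:c}
drop 5:c onto {4:c}
drop 6:c onto {5:c}
drop 7:c onto {6:c}
drop 8:i onto {2:b}
ground layer = {0:b}
drop-orders for the pieces not yet dropped (sum over which currently-grounded one goes next):
  1 to go: {7} 1  {8} 1
  2 to go: {6,7} 1  {7,8} 2
  3 to go: {5,6,7} 1  {6,7,8} 3
  4 to go: {4,5,6,7} 1  {5,6,7,8} 4
  5 to go: {3,4,5,6,7} 1  {4,5,6,7,8} 5
  6 to go: {3,4,5,6,7,8} 6
  7 to go: {2,3,4,5,6,7,8} 6
  if 0:b drops first: 6 orders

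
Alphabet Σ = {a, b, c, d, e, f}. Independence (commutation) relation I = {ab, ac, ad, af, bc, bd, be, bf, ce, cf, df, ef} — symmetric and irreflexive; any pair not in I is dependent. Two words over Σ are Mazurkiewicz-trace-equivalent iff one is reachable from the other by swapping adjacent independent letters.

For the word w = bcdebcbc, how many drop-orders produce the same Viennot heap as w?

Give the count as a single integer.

piece 0:b — minimal
piece 1:c — minimal
piece 2:d rests on {1:c}
piece 3:e rests on {2:d}
piece 4:b rests on {0:b}
piece 5:c rests on {2:d}
piece 6:b rests on {4:b}
piece 7:c rests on {5:c}
minimal pieces: {0:b, 1:c}
ways to finish when only these pieces remain (= sum over removing one remaining piece with nothing left below it):
  1 left: {3}→1  {6}→1  {7}→1
  2 left: {3,6}→2  {3,7}→2  {4,6}→1  {5,7}→1  {6,7}→2
  3 left: {0,4,6}→1  {3,4,6}→3  {3,5,7}→3  {3,6,7}→6  {4,6,7}→3  {5,6,7}→3
  4 left: {0,3,4,6}→4  {0,4,6,7}→4  {2,3,5,7}→3  {3,4,6,7}→12  {3,5,6,7}→12  {4,5,6,7}→6
  5 left: {0,3,4,6,7}→20  {0,4,5,6,7}→10  {1,2,3,5,7}→3  {2,3,5,6,7}→15  {3,4,5,6,7}→30
  6 left: {0,3,4,5,6,7}→60  {1,2,3,5,6,7}→18  {2,3,4,5,6,7}→45
  placing 0:b first → 63 extensions
  placing 1:c first → 105 extensions
total linear extensions = 168

168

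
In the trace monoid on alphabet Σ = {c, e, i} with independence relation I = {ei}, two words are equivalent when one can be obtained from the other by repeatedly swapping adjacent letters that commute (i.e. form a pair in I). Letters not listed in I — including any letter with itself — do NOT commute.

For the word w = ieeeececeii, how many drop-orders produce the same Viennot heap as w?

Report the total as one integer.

0(i) covers ∅
1(e) covers ∅
2(e) covers 1:e
3(e) covers 2:e
4(e) covers 3:e
5(c) covers 0:i, 4:e
6(e) covers 5:c
7(c) covers 6:e
8(e) covers 7:c
9(i) covers 7:c
10(i) covers 9:i
floor of heap: 0:i, 1:e
completions by unplaced set U, small U first (add the entries for U minus each lowest piece of U):
  |U|=1: {8}:1  {10}:1
  |U|=2: {8,10}:2  {9,10}:1
  |U|=3: {8,9,10}:3
  |U|=4: {7,8,9,10}:3
  |U|=5: {6,7,8,9,10}:3
  |U|=6: {5,6,7,8,9,10}:3
  |U|=7: {0,5,6,7,8,9,10}:3  {4,5,6,7,8,9,10}:3
  |U|=8: {0,4,5,6,7,8,9,10}:6  {3,4,5,6,7,8,9,10}:3
  |U|=9: {0,3,4,5,6,7,8,9,10}:9  {2,3,4,5,6,7,8,9,10}:3
  start at 0(i): 3
  start at 1(e): 12
sum over floor = 15

15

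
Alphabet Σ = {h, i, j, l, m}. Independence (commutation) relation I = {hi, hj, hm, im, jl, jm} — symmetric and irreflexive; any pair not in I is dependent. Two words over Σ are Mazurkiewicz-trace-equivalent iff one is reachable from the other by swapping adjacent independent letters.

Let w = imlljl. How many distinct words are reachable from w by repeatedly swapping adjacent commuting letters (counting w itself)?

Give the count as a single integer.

9

#0=i has no predecessor
#1=m has no predecessor
#2=l depends on [0:i, 1:m]
#3=l depends on [2:l]
#4=j depends on [0:i]
#5=l depends on [3:l]
sources: [0:i, 1:m]
N(rest) = Σ N(rest − s) over sources s of rest; N(one piece) = 1:
  size 1 → [4]=1  [5]=1
  size 2 → [3,5]=1  [4,5]=2
  size 3 → [2,3,5]=1  [3,4,5]=3
  size 4 → [1,2,3,5]=1  [2,3,4,5]=4
  first=0(i) contributes 5
  first=1(m) contributes 4
|[w]| = 9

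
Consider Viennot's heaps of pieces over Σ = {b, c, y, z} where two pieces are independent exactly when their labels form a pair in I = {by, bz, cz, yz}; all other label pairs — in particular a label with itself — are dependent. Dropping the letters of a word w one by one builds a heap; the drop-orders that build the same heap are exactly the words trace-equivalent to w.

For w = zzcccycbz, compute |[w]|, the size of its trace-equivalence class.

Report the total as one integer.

drop 0:z onto floor
drop 1:z onto {0:z}
drop 2:c onto floor
drop 3:c onto {2:c}
drop 4:c onto {3:c}
drop 5:y onto {4:c}
drop 6:c onto {5:y}
drop 7:b onto {6:c}
drop 8:z onto {1:z}
ground layer = {0:z, 2:c}
drop-orders for the pieces not yet dropped (sum over which currently-grounded one goes next):
  1 to go: {7} 1  {8} 1
  2 to go: {1,8} 1  {6,7} 1  {7,8} 2
  3 to go: {0,1,8} 1  {1,7,8} 3  {5,6,7} 1  {6,7,8} 3
  4 to go: {0,1,7,8} 4  {1,6,7,8} 6  {4,5,6,7} 1  {5,6,7,8} 4
  5 to go: {0,1,6,7,8} 10  {1,5,6,7,8} 10  {3,4,5,6,7} 1  {4,5,6,7,8} 5
  6 to go: {0,1,5,6,7,8} 20  {1,4,5,6,7,8} 15  {2,3,4,5,6,7} 1  {3,4,5,6,7,8} 6
  7 to go: {0,1,4,5,6,7,8} 35  {1,3,4,5,6,7,8} 21  {2,3,4,5,6,7,8} 7
  if 0:z drops first: 28 orders
  if 2:c drops first: 56 orders
heap linearizations: 84

84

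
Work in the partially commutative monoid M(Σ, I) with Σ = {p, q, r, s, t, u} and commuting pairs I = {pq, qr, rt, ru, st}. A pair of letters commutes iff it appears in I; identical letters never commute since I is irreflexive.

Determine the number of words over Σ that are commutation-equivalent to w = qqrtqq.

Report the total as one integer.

6

#0=q has no predecessor
#1=q depends on [0:q]
#2=r has no predecessor
#3=t depends on [1:q]
#4=q depends on [3:t]
#5=q depends on [4:q]
sources: [0:q, 2:r]
N(rest) = Σ N(rest − s) over sources s of rest; N(one piece) = 1:
  size 1 → [2]=1  [5]=1
  size 2 → [2,5]=2  [4,5]=1
  size 3 → [2,4,5]=3  [3,4,5]=1
  size 4 → [1,3,4,5]=1  [2,3,4,5]=4
  first=0(q) contributes 5
  first=2(r) contributes 1
|[w]| = 6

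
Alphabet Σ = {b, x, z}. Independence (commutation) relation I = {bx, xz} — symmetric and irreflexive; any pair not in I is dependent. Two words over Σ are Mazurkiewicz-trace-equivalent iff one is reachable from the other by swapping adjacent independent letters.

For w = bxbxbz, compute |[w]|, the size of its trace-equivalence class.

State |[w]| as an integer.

0(b) covers ∅
1(x) covers ∅
2(b) covers 0:b
3(x) covers 1:x
4(b) covers 2:b
5(z) covers 4:b
floor of heap: 0:b, 1:x
completions by unplaced set U, small U first (add the entries for U minus each lowest piece of U):
  |U|=1: {3}:1  {5}:1
  |U|=2: {1,3}:1  {3,5}:2  {4,5}:1
  |U|=3: {1,3,5}:3  {2,4,5}:1  {3,4,5}:3
  |U|=4: {0,2,4,5}:1  {1,3,4,5}:6  {2,3,4,5}:4
  start at 0(b): 10
  start at 1(x): 5
sum over floor = 15

15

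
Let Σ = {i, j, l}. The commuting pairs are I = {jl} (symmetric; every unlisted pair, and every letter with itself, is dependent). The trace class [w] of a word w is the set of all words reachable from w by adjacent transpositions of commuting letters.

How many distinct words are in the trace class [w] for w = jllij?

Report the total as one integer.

3

#0=j has no predecessor
#1=l has no predecessor
#2=l depends on [1:l]
#3=i depends on [0:j, 2:l]
#4=j depends on [3:i]
sources: [0:j, 1:l]
N(rest) = Σ N(rest − s) over sources s of rest; N(one piece) = 1:
  size 1 → [4]=1
  size 2 → [3,4]=1
  size 3 → [0,3,4]=1  [2,3,4]=1
  first=0(j) contributes 1
  first=1(l) contributes 2
|[w]| = 3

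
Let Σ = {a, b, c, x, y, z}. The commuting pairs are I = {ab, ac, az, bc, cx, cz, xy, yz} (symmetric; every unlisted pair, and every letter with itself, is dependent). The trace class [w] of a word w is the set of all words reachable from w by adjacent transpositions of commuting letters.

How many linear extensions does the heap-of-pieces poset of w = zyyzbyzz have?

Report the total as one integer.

piece 0:z — minimal
piece 1:y — minimal
piece 2:y rests on {1:y}
piece 3:z rests on {0:z}
piece 4:b rests on {2:y, 3:z}
piece 5:y rests on {4:b}
piece 6:z rests on {4:b}
piece 7:z rests on {6:z}
minimal pieces: {0:z, 1:y}
ways to finish when only these pieces remain (= sum over removing one remaining piece with nothing left below it):
  1 left: {5}→1  {7}→1
  2 left: {5,7}→2  {6,7}→1
  3 left: {5,6,7}→3
  4 left: {4,5,6,7}→3
  5 left: {2,4,5,6,7}→3  {3,4,5,6,7}→3
  6 left: {0,3,4,5,6,7}→3  {1,2,4,5,6,7}→3  {2,3,4,5,6,7}→6
  placing 0:z first → 9 extensions
  placing 1:y first → 9 extensions
total linear extensions = 18

18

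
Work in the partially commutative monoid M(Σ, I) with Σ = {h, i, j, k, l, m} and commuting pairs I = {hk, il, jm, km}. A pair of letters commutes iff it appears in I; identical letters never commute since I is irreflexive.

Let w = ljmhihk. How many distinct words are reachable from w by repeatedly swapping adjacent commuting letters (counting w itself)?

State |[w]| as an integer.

4

#0=l has no predecessor
#1=j depends on [0:l]
#2=m depends on [0:l]
#3=h depends on [1:j, 2:m]
#4=i depends on [3:h]
#5=h depends on [4:i]
#6=k depends on [4:i]
sources: [0:l]
N(rest) = Σ N(rest − s) over sources s of rest; N(one piece) = 1:
  size 1 → [5]=1  [6]=1
  size 2 → [5,6]=2
  size 3 → [4,5,6]=2
  size 4 → [3,4,5,6]=2
  size 5 → [1,3,4,5,6]=2  [2,3,4,5,6]=2
  first=0(l) contributes 4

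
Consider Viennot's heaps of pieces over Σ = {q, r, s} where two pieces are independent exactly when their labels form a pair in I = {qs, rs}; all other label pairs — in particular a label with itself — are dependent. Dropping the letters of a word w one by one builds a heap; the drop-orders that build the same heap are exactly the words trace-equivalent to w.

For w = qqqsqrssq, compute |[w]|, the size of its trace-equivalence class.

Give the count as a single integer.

drop 0:q onto floor
drop 1:q onto {0:q}
drop 2:q onto {1:q}
drop 3:s onto floor
drop 4:q onto {2:q}
drop 5:r onto {4:q}
drop 6:s onto {3:s}
drop 7:s onto {6:s}
drop 8:q onto {5:r}
ground layer = {0:q, 3:s}
drop-orders for the pieces not yet dropped (sum over which currently-grounded one goes next):
  1 to go: {7} 1  {8} 1
  2 to go: {5,8} 1  {6,7} 1  {7,8} 2
  3 to go: {3,6,7} 1  {4,5,8} 1  {5,7,8} 3  {6,7,8} 3
  4 to go: {2,4,5,8} 1  {3,6,7,8} 4  {4,5,7,8} 4  {5,6,7,8} 6
  5 to go: {1,2,4,5,8} 1  {2,4,5,7,8} 5  {3,5,6,7,8} 10  {4,5,6,7,8} 10
  6 to go: {0,1,2,4,5,8} 1  {1,2,4,5,7,8} 6  {2,4,5,6,7,8} 15  {3,4,5,6,7,8} 20
  7 to go: {0,1,2,4,5,7,8} 7  {1,2,4,5,6,7,8} 21  {2,3,4,5,6,7,8} 35
  if 0:q drops first: 56 orders
  if 3:s drops first: 28 orders
heap linearizations: 84

84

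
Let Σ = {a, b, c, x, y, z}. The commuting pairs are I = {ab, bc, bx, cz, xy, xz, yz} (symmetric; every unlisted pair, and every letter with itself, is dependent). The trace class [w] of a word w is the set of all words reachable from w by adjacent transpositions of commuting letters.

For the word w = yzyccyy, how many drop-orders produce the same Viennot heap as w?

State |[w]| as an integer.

0(y) covers ∅
1(z) covers ∅
2(y) covers 0:y
3(c) covers 2:y
4(c) covers 3:c
5(y) covers 4:c
6(y) covers 5:y
floor of heap: 0:y, 1:z
completions by unplaced set U, small U first (add the entries for U minus each lowest piece of U):
  |U|=1: {1}:1  {6}:1
  |U|=2: {1,6}:2  {5,6}:1
  |U|=3: {1,5,6}:3  {4,5,6}:1
  |U|=4: {1,4,5,6}:4  {3,4,5,6}:1
  |U|=5: {1,3,4,5,6}:5  {2,3,4,5,6}:1
  start at 0(y): 6
  start at 1(z): 1
sum over floor = 7

7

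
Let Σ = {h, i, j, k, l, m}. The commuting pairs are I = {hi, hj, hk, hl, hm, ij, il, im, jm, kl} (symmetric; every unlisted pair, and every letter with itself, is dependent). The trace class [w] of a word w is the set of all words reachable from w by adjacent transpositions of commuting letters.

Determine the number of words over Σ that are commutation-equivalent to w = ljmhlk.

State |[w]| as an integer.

piece 0:l — minimal
piece 1:j rests on {0:l}
piece 2:m rests on {0:l}
piece 3:h — minimal
piece 4:l rests on {1:j, 2:m}
piece 5:k rests on {1:j, 2:m}
minimal pieces: {0:l, 3:h}
ways to finish when only these pieces remain (= sum over removing one remaining piece with nothing left below it):
  1 left: {3}→1  {4}→1  {5}→1
  2 left: {3,4}→2  {3,5}→2  {4,5}→2
  3 left: {1,4,5}→2  {2,4,5}→2  {3,4,5}→6
  4 left: {1,2,4,5}→4  {1,3,4,5}→8  {2,3,4,5}→8
  placing 0:l first → 20 extensions
  placing 3:h first → 4 extensions
total linear extensions = 24

24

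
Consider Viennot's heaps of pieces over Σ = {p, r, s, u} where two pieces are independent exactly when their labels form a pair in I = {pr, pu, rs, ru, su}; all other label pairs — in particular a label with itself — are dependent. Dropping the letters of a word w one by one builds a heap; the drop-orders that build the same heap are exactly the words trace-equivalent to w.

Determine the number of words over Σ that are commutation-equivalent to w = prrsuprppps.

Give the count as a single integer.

0(p) covers ∅
1(r) covers ∅
2(r) covers 1:r
3(s) covers 0:p
4(u) covers ∅
5(p) covers 3:s
6(r) covers 2:r
7(p) covers 5:p
8(p) covers 7:p
9(p) covers 8:p
10(s) covers 9:p
floor of heap: 0:p, 1:r, 4:u
completions by unplaced set U, small U first (add the entries for U minus each lowest piece of U):
  |U|=1: {4}:1  {6}:1  {10}:1
  |U|=2: {2,6}:1  {4,6}:2  {4,10}:2  {6,10}:2  {9,10}:1
  |U|=3: {1,2,6}:1  {2,4,6}:3  {2,6,10}:3  {4,6,10}:6  {4,9,10}:3  {6,9,10}:3  {8,9,10}:1
  |U|=4: {1,2,4,6}:4  {1,2,6,10}:4  {2,4,6,10}:12  {2,6,9,10}:6  {4,6,9,10}:12  {4,8,9,10}:4  {6,8,9,10}:4  {7,8,9,10}:1
  |U|=5: {1,2,4,6,10}:20  {1,2,6,9,10}:10  {2,4,6,9,10}:30  {2,6,8,9,10}:10  {4,6,8,9,10}:20  {4,7,8,9,10}:5  {5,7,8,9,10}:1  {6,7,8,9,10}:5
  |U|=6: {1,2,4,6,9,10}:60  {1,2,6,8,9,10}:20  {2,4,6,8,9,10}:60  {2,6,7,8,9,10}:15  {3,5,7,8,9,10}:1  {4,5,7,8,9,10}:6  {4,6,7,8,9,10}:30  {5,6,7,8,9,10}:6
  |U|=7: {0,3,5,7,8,9,10}:1  {1,2,4,6,8,9,10}:140  {1,2,6,7,8,9,10}:35  {2,4,6,7,8,9,10}:105  {2,5,6,7,8,9,10}:21  {3,4,5,7,8,9,10}:7  {3,5,6,7,8,9,10}:7  {4,5,6,7,8,9,10}:42
  |U|=8: {0,3,4,5,7,8,9,10}:8  {0,3,5,6,7,8,9,10}:8  {1,2,4,6,7,8,9,10}:280  {1,2,5,6,7,8,9,10}:56  {2,3,5,6,7,8,9,10}:28  {2,4,5,6,7,8,9,10}:168  {3,4,5,6,7,8,9,10}:56
  |U|=9: {0,2,3,5,6,7,8,9,10}:36  {0,3,4,5,6,7,8,9,10}:72  {1,2,3,5,6,7,8,9,10}:84  {1,2,4,5,6,7,8,9,10}:504  {2,3,4,5,6,7,8,9,10}:252
  start at 0(p): 840
  start at 1(r): 360
  start at 4(u): 120
sum over floor = 1320

1320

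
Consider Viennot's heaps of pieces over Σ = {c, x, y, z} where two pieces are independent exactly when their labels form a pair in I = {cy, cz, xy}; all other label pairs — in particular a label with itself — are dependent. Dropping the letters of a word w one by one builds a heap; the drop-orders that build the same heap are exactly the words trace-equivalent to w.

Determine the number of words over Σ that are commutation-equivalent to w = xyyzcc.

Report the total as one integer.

19

piece 0:x — minimal
piece 1:y — minimal
piece 2:y rests on {1:y}
piece 3:z rests on {0:x, 2:y}
piece 4:c rests on {0:x}
piece 5:c rests on {4:c}
minimal pieces: {0:x, 1:y}
ways to finish when only these pieces remain (= sum over removing one remaining piece with nothing left below it):
  1 left: {3}→1  {5}→1
  2 left: {2,3}→1  {3,5}→2  {4,5}→1
  3 left: {1,2,3}→1  {2,3,5}→3  {3,4,5}→3
  4 left: {0,3,4,5}→3  {1,2,3,5}→4  {2,3,4,5}→6
  placing 0:x first → 10 extensions
  placing 1:y first → 9 extensions
total linear extensions = 19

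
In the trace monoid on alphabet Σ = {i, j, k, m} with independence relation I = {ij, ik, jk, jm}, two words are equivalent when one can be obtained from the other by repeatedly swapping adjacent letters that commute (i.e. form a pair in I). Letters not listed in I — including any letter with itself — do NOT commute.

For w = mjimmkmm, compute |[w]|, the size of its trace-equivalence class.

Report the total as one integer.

#0=m has no predecessor
#1=j has no predecessor
#2=i depends on [0:m]
#3=m depends on [2:i]
#4=m depends on [3:m]
#5=k depends on [4:m]
#6=m depends on [5:k]
#7=m depends on [6:m]
sources: [0:m, 1:j]
N(rest) = Σ N(rest − s) over sources s of rest; N(one piece) = 1:
  size 1 → [1]=1  [7]=1
  size 2 → [1,7]=2  [6,7]=1
  size 3 → [1,6,7]=3  [5,6,7]=1
  size 4 → [1,5,6,7]=4  [4,5,6,7]=1
  size 5 → [1,4,5,6,7]=5  [3,4,5,6,7]=1
  size 6 → [1,3,4,5,6,7]=6  [2,3,4,5,6,7]=1
  first=0(m) contributes 7
  first=1(j) contributes 1
|[w]| = 8

8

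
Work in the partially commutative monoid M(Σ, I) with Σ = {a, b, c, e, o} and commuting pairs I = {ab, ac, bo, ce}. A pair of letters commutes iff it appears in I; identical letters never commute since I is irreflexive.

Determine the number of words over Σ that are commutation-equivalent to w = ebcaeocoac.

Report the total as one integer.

#0=e has no predecessor
#1=b depends on [0:e]
#2=c depends on [1:b]
#3=a depends on [0:e]
#4=e depends on [1:b, 3:a]
#5=o depends on [2:c, 4:e]
#6=c depends on [5:o]
#7=o depends on [6:c]
#8=a depends on [7:o]
#9=c depends on [7:o]
sources: [0:e]
N(rest) = Σ N(rest − s) over sources s of rest; N(one piece) = 1:
  size 1 → [8]=1  [9]=1
  size 2 → [8,9]=2
  size 3 → [7,8,9]=2
  size 4 → [6,7,8,9]=2
  size 5 → [5,6,7,8,9]=2
  size 6 → [2,5,6,7,8,9]=2  [4,5,6,7,8,9]=2
  size 7 → [2,4,5,6,7,8,9]=4  [3,4,5,6,7,8,9]=2
  size 8 → [1,2,4,5,6,7,8,9]=4  [2,3,4,5,6,7,8,9]=6
  first=0(e) contributes 10

10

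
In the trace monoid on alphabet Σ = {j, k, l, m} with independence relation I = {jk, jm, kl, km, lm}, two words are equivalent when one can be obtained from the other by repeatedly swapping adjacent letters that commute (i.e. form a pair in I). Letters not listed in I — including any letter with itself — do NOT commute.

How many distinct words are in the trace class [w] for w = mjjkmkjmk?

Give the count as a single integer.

drop 0:m onto floor
drop 1:j onto floor
drop 2:j onto {1:j}
drop 3:k onto floor
drop 4:m onto {0:m}
drop 5:k onto {3:k}
drop 6:j onto {2:j}
drop 7:m onto {4:m}
drop 8:k onto {5:k}
ground layer = {0:m, 1:j, 3:k}
drop-orders for the pieces not yet dropped (sum over which currently-grounded one goes next):
  1 to go: {6} 1  {7} 1  {8} 1
  2 to go: {2,6} 1  {4,7} 1  {5,8} 1  {6,7} 2  {6,8} 2  {7,8} 2
  3 to go: {0,4,7} 1  {1,2,6} 1  {2,6,7} 3  {2,6,8} 3  {3,5,8} 1  {4,6,7} 3  {4,7,8} 3  {5,6,8} 3  {5,7,8} 3  {6,7,8} 6
  4 to go: {0,4,6,7} 4  {0,4,7,8} 4  {1,2,6,7} 4  {1,2,6,8} 4  {2,4,6,7} 6  {2,5,6,8} 6  {2,6,7,8} 12  {3,5,6,8} 4  {3,5,7,8} 4  {4,5,7,8} 6  {4,6,7,8} 12  {5,6,7,8} 12
  5 to go: {0,2,4,6,7} 10  {0,4,5,7,8} 10  {0,4,6,7,8} 20  {1,2,4,6,7} 10  {1,2,5,6,8} 10  {1,2,6,7,8} 20  {2,3,5,6,8} 10  {2,4,6,7,8} 30  {2,5,6,7,8} 30  {3,4,5,7,8} 10  {3,5,6,7,8} 20  {4,5,6,7,8} 30
  6 to go: {0,1,2,4,6,7} 20  {0,2,4,6,7,8} 60  {0,3,4,5,7,8} 20  {0,4,5,6,7,8} 60  {1,2,3,5,6,8} 20  {1,2,4,6,7,8} 60  {1,2,5,6,7,8} 60  {2,3,5,6,7,8} 60  {2,4,5,6,7,8} 90  {3,4,5,6,7,8} 60
  7 to go: {0,1,2,4,6,7,8} 140  {0,2,4,5,6,7,8} 210  {0,3,4,5,6,7,8} 140  {1,2,3,5,6,7,8} 140  {1,2,4,5,6,7,8} 210  {2,3,4,5,6,7,8} 210
  if 0:m drops first: 560 orders
  if 1:j drops first: 560 orders
  if 3:k drops first: 560 orders
heap linearizations: 1680

1680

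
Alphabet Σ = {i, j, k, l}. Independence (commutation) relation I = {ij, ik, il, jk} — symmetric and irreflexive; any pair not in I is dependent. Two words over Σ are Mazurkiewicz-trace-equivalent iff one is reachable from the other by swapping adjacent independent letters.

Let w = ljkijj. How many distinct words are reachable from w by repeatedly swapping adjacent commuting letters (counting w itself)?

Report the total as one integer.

piece 0:l — minimal
piece 1:j rests on {0:l}
piece 2:k rests on {0:l}
piece 3:i — minimal
piece 4:j rests on {1:j}
piece 5:j rests on {4:j}
minimal pieces: {0:l, 3:i}
ways to finish when only these pieces remain (= sum over removing one remaining piece with nothing left below it):
  1 left: {2}→1  {3}→1  {5}→1
  2 left: {2,3}→2  {2,5}→2  {3,5}→2  {4,5}→1
  3 left: {1,4,5}→1  {2,3,5}→6  {2,4,5}→3  {3,4,5}→3
  4 left: {1,2,4,5}→4  {1,3,4,5}→4  {2,3,4,5}→12
  placing 0:l first → 20 extensions
  placing 3:i first → 4 extensions
total linear extensions = 24

24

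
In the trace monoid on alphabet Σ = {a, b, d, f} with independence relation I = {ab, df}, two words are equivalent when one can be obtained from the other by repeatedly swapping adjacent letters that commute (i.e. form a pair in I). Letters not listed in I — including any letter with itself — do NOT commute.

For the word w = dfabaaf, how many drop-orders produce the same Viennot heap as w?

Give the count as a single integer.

0(d) covers ∅
1(f) covers ∅
2(a) covers 0:d, 1:f
3(b) covers 0:d, 1:f
4(a) covers 2:a
5(a) covers 4:a
6(f) covers 3:b, 5:a
floor of heap: 0:d, 1:f
completions by unplaced set U, small U first (add the entries for U minus each lowest piece of U):
  |U|=1: {6}:1
  |U|=2: {3,6}:1  {5,6}:1
  |U|=3: {3,5,6}:2  {4,5,6}:1
  |U|=4: {2,4,5,6}:1  {3,4,5,6}:3
  |U|=5: {2,3,4,5,6}:4
  start at 0(d): 4
  start at 1(f): 4
sum over floor = 8

8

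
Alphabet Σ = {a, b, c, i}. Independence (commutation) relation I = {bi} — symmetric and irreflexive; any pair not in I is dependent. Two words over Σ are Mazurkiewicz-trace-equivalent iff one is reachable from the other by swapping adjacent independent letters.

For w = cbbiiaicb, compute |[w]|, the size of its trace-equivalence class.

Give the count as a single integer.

6

#0=c has no predecessor
#1=b depends on [0:c]
#2=b depends on [1:b]
#3=i depends on [0:c]
#4=i depends on [3:i]
#5=a depends on [2:b, 4:i]
#6=i depends on [5:a]
#7=c depends on [6:i]
#8=b depends on [7:c]
sources: [0:c]
N(rest) = Σ N(rest − s) over sources s of rest; N(one piece) = 1:
  size 1 → [8]=1
  size 2 → [7,8]=1
  size 3 → [6,7,8]=1
  size 4 → [5,6,7,8]=1
  size 5 → [2,5,6,7,8]=1  [4,5,6,7,8]=1
  size 6 → [1,2,5,6,7,8]=1  [2,4,5,6,7,8]=2  [3,4,5,6,7,8]=1
  size 7 → [1,2,4,5,6,7,8]=3  [2,3,4,5,6,7,8]=3
  first=0(c) contributes 6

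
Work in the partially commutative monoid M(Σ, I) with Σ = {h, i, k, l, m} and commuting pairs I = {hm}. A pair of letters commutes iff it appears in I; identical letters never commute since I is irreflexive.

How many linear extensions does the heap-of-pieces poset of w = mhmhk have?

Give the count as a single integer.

6

0(m) covers ∅
1(h) covers ∅
2(m) covers 0:m
3(h) covers 1:h
4(k) covers 2:m, 3:h
floor of heap: 0:m, 1:h
completions by unplaced set U, small U first (add the entries for U minus each lowest piece of U):
  |U|=1: {4}:1
  |U|=2: {2,4}:1  {3,4}:1
  |U|=3: {0,2,4}:1  {1,3,4}:1  {2,3,4}:2
  start at 0(m): 3
  start at 1(h): 3
sum over floor = 6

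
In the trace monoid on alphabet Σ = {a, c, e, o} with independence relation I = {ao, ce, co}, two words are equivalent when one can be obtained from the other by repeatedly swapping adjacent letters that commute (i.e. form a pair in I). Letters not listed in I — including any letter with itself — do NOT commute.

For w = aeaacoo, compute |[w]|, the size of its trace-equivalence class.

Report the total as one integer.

drop 0:a onto floor
drop 1:e onto {0:a}
drop 2:a onto {1:e}
drop 3:a onto {2:a}
drop 4:c onto {3:a}
drop 5:o onto {1:e}
drop 6:o onto {5:o}
ground layer = {0:a}
drop-orders for the pieces not yet dropped (sum over which currently-grounded one goes next):
  1 to go: {4} 1  {6} 1
  2 to go: {3,4} 1  {4,6} 2  {5,6} 1
  3 to go: {2,3,4} 1  {3,4,6} 3  {4,5,6} 3
  4 to go: {2,3,4,6} 4  {3,4,5,6} 6
  5 to go: {2,3,4,5,6} 10
  if 0:a drops first: 10 orders

10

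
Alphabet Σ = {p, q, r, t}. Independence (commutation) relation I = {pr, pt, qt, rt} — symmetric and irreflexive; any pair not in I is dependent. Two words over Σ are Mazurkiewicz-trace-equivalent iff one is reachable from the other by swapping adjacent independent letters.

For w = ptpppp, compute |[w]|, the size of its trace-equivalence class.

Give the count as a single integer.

piece 0:p — minimal
piece 1:t — minimal
piece 2:p rests on {0:p}
piece 3:p rests on {2:p}
piece 4:p rests on {3:p}
piece 5:p rests on {4:p}
minimal pieces: {0:p, 1:t}
ways to finish when only these pieces remain (= sum over removing one remaining piece with nothing left below it):
  1 left: {1}→1  {5}→1
  2 left: {1,5}→2  {4,5}→1
  3 left: {1,4,5}→3  {3,4,5}→1
  4 left: {1,3,4,5}→4  {2,3,4,5}→1
  placing 0:p first → 5 extensions
  placing 1:t first → 1 extensions
total linear extensions = 6

6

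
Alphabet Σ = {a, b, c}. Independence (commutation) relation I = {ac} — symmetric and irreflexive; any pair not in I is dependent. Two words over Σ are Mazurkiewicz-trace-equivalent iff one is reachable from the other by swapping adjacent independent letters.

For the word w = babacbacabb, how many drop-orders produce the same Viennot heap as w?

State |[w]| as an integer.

6

drop 0:b onto floor
drop 1:a onto {0:b}
drop 2:b onto {1:a}
drop 3:a onto {2:b}
drop 4:c onto {2:b}
drop 5:b onto {3:a, 4:c}
drop 6:a onto {5:b}
drop 7:c onto {5:b}
drop 8:a onto {6:a}
drop 9:b onto {7:c, 8:a}
drop 10:b onto {9:b}
ground layer = {0:b}
drop-orders for the pieces not yet dropped (sum over which currently-grounded one goes next):
  1 to go: {10} 1
  2 to go: {9,10} 1
  3 to go: {7,9,10} 1  {8,9,10} 1
  4 to go: {6,8,9,10} 1  {7,8,9,10} 2
  5 to go: {6,7,8,9,10} 3
  6 to go: {5,6,7,8,9,10} 3
  7 to go: {3,5,6,7,8,9,10} 3  {4,5,6,7,8,9,10} 3
  8 to go: {3,4,5,6,7,8,9,10} 6
  9 to go: {2,3,4,5,6,7,8,9,10} 6
  if 0:b drops first: 6 orders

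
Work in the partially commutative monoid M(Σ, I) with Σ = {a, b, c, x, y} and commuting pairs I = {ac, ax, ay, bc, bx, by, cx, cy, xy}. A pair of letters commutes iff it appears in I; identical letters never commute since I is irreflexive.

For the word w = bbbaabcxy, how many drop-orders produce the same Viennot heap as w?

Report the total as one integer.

504

#0=b has no predecessor
#1=b depends on [0:b]
#2=b depends on [1:b]
#3=a depends on [2:b]
#4=a depends on [3:a]
#5=b depends on [4:a]
#6=c has no predecessor
#7=x has no predecessor
#8=y has no predecessor
sources: [0:b, 6:c, 7:x, 8:y]
N(rest) = Σ N(rest − s) over sources s of rest; N(one piece) = 1:
  size 1 → [5]=1  [6]=1  [7]=1  [8]=1
  size 2 → [4,5]=1  [5,6]=2  [5,7]=2  [5,8]=2  [6,7]=2  [6,8]=2  [7,8]=2
  size 3 → [3,4,5]=1  [4,5,6]=3  [4,5,7]=3  [4,5,8]=3  [5,6,7]=6  [5,6,8]=6  [5,7,8]=6  [6,7,8]=6
  size 4 → [2,3,4,5]=1  [3,4,5,6]=4  [3,4,5,7]=4  [3,4,5,8]=4  [4,5,6,7]=12  [4,5,6,8]=12  [4,5,7,8]=12  [5,6,7,8]=24
  size 5 → [1,2,3,4,5]=1  [2,3,4,5,6]=5  [2,3,4,5,7]=5  [2,3,4,5,8]=5  [3,4,5,6,7]=20  [3,4,5,6,8]=20  [3,4,5,7,8]=20  [4,5,6,7,8]=60
  size 6 → [0,1,2,3,4,5]=1  [1,2,3,4,5,6]=6  [1,2,3,4,5,7]=6  [1,2,3,4,5,8]=6  [2,3,4,5,6,7]=30  [2,3,4,5,6,8]=30  [2,3,4,5,7,8]=30  [3,4,5,6,7,8]=120
  size 7 → [0,1,2,3,4,5,6]=7  [0,1,2,3,4,5,7]=7  [0,1,2,3,4,5,8]=7  [1,2,3,4,5,6,7]=42  [1,2,3,4,5,6,8]=42  [1,2,3,4,5,7,8]=42  [2,3,4,5,6,7,8]=210
  first=0(b) contributes 336
  first=6(c) contributes 56
  first=7(x) contributes 56
  first=8(y) contributes 56
|[w]| = 504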